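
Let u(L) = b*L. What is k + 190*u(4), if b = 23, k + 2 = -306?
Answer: 17172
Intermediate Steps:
k = -308 (k = -2 - 306 = -308)
u(L) = 23*L
k + 190*u(4) = -308 + 190*(23*4) = -308 + 190*92 = -308 + 17480 = 17172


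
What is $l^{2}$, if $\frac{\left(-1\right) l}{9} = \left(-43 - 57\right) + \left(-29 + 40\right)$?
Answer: $641601$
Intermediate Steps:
$l = 801$ ($l = - 9 \left(\left(-43 - 57\right) + \left(-29 + 40\right)\right) = - 9 \left(-100 + 11\right) = \left(-9\right) \left(-89\right) = 801$)
$l^{2} = 801^{2} = 641601$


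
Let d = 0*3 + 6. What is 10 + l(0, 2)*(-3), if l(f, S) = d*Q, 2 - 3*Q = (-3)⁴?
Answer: 484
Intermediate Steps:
Q = -79/3 (Q = ⅔ - ⅓*(-3)⁴ = ⅔ - ⅓*81 = ⅔ - 27 = -79/3 ≈ -26.333)
d = 6 (d = 0 + 6 = 6)
l(f, S) = -158 (l(f, S) = 6*(-79/3) = -158)
10 + l(0, 2)*(-3) = 10 - 158*(-3) = 10 + 474 = 484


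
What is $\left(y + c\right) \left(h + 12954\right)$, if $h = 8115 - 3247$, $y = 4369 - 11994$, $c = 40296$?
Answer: $582262562$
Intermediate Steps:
$y = -7625$
$h = 4868$ ($h = 8115 - 3247 = 4868$)
$\left(y + c\right) \left(h + 12954\right) = \left(-7625 + 40296\right) \left(4868 + 12954\right) = 32671 \cdot 17822 = 582262562$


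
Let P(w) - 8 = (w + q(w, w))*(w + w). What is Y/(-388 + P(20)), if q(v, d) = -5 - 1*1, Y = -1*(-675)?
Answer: 15/4 ≈ 3.7500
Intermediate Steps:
Y = 675
q(v, d) = -6 (q(v, d) = -5 - 1 = -6)
P(w) = 8 + 2*w*(-6 + w) (P(w) = 8 + (w - 6)*(w + w) = 8 + (-6 + w)*(2*w) = 8 + 2*w*(-6 + w))
Y/(-388 + P(20)) = 675/(-388 + (8 - 12*20 + 2*20²)) = 675/(-388 + (8 - 240 + 2*400)) = 675/(-388 + (8 - 240 + 800)) = 675/(-388 + 568) = 675/180 = 675*(1/180) = 15/4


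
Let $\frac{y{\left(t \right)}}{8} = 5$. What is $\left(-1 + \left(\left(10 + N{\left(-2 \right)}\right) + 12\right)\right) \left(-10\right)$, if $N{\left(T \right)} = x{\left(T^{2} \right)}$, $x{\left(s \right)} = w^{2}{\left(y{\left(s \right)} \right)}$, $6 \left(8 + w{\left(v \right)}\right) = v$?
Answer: $- \frac{2050}{9} \approx -227.78$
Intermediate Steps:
$y{\left(t \right)} = 40$ ($y{\left(t \right)} = 8 \cdot 5 = 40$)
$w{\left(v \right)} = -8 + \frac{v}{6}$
$x{\left(s \right)} = \frac{16}{9}$ ($x{\left(s \right)} = \left(-8 + \frac{1}{6} \cdot 40\right)^{2} = \left(-8 + \frac{20}{3}\right)^{2} = \left(- \frac{4}{3}\right)^{2} = \frac{16}{9}$)
$N{\left(T \right)} = \frac{16}{9}$
$\left(-1 + \left(\left(10 + N{\left(-2 \right)}\right) + 12\right)\right) \left(-10\right) = \left(-1 + \left(\left(10 + \frac{16}{9}\right) + 12\right)\right) \left(-10\right) = \left(-1 + \left(\frac{106}{9} + 12\right)\right) \left(-10\right) = \left(-1 + \frac{214}{9}\right) \left(-10\right) = \frac{205}{9} \left(-10\right) = - \frac{2050}{9}$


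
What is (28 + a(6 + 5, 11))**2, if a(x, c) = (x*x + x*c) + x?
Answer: 78961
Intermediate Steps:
a(x, c) = x + x**2 + c*x (a(x, c) = (x**2 + c*x) + x = x + x**2 + c*x)
(28 + a(6 + 5, 11))**2 = (28 + (6 + 5)*(1 + 11 + (6 + 5)))**2 = (28 + 11*(1 + 11 + 11))**2 = (28 + 11*23)**2 = (28 + 253)**2 = 281**2 = 78961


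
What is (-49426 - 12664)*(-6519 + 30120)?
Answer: -1465386090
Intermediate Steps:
(-49426 - 12664)*(-6519 + 30120) = -62090*23601 = -1465386090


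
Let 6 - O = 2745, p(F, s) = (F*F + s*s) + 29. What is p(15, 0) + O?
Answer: -2485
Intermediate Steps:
p(F, s) = 29 + F² + s² (p(F, s) = (F² + s²) + 29 = 29 + F² + s²)
O = -2739 (O = 6 - 1*2745 = 6 - 2745 = -2739)
p(15, 0) + O = (29 + 15² + 0²) - 2739 = (29 + 225 + 0) - 2739 = 254 - 2739 = -2485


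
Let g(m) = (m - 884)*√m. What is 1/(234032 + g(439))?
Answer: 234032/54684044049 + 445*√439/54684044049 ≈ 4.4502e-6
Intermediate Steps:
g(m) = √m*(-884 + m) (g(m) = (-884 + m)*√m = √m*(-884 + m))
1/(234032 + g(439)) = 1/(234032 + √439*(-884 + 439)) = 1/(234032 + √439*(-445)) = 1/(234032 - 445*√439)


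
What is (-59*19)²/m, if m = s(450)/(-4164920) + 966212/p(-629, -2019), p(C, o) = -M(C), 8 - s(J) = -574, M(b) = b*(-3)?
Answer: -290476412471460/118358728861 ≈ -2454.2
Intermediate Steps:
M(b) = -3*b
s(J) = 582 (s(J) = 8 - 1*(-574) = 8 + 574 = 582)
p(C, o) = 3*C (p(C, o) = -(-3)*C = 3*C)
m = -118358728861/231153060 (m = 582/(-4164920) + 966212/((3*(-629))) = 582*(-1/4164920) + 966212/(-1887) = -291/2082460 + 966212*(-1/1887) = -291/2082460 - 56836/111 = -118358728861/231153060 ≈ -512.04)
(-59*19)²/m = (-59*19)²/(-118358728861/231153060) = (-1121)²*(-231153060/118358728861) = 1256641*(-231153060/118358728861) = -290476412471460/118358728861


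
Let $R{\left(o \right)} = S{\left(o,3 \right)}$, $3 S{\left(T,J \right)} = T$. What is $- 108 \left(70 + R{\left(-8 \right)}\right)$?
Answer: $-7272$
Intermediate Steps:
$S{\left(T,J \right)} = \frac{T}{3}$
$R{\left(o \right)} = \frac{o}{3}$
$- 108 \left(70 + R{\left(-8 \right)}\right) = - 108 \left(70 + \frac{1}{3} \left(-8\right)\right) = - 108 \left(70 - \frac{8}{3}\right) = \left(-108\right) \frac{202}{3} = -7272$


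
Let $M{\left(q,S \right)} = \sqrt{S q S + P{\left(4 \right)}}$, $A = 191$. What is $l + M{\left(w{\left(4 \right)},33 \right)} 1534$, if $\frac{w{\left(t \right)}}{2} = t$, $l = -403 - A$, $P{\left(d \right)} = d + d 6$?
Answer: $-594 + 3068 \sqrt{2185} \approx 1.4282 \cdot 10^{5}$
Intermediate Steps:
$P{\left(d \right)} = 7 d$ ($P{\left(d \right)} = d + 6 d = 7 d$)
$l = -594$ ($l = -403 - 191 = -594$)
$w{\left(t \right)} = 2 t$
$M{\left(q,S \right)} = \sqrt{28 + q S^{2}}$ ($M{\left(q,S \right)} = \sqrt{S q S + 7 \cdot 4} = \sqrt{q S^{2} + 28} = \sqrt{28 + q S^{2}}$)
$l + M{\left(w{\left(4 \right)},33 \right)} 1534 = -594 + \sqrt{28 + 2 \cdot 4 \cdot 33^{2}} \cdot 1534 = -594 + \sqrt{28 + 8 \cdot 1089} \cdot 1534 = -594 + \sqrt{28 + 8712} \cdot 1534 = -594 + \sqrt{8740} \cdot 1534 = -594 + 2 \sqrt{2185} \cdot 1534 = -594 + 3068 \sqrt{2185}$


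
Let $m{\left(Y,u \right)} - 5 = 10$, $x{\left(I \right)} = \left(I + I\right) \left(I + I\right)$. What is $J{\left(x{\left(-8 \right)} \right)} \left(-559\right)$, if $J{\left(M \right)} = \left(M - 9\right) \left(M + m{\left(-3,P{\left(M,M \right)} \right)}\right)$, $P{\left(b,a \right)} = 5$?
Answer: $-37417783$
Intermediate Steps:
$x{\left(I \right)} = 4 I^{2}$ ($x{\left(I \right)} = 2 I 2 I = 4 I^{2}$)
$m{\left(Y,u \right)} = 15$ ($m{\left(Y,u \right)} = 5 + 10 = 15$)
$J{\left(M \right)} = \left(-9 + M\right) \left(15 + M\right)$ ($J{\left(M \right)} = \left(M - 9\right) \left(M + 15\right) = \left(M + \left(-26 + 17\right)\right) \left(15 + M\right) = \left(M - 9\right) \left(15 + M\right) = \left(-9 + M\right) \left(15 + M\right)$)
$J{\left(x{\left(-8 \right)} \right)} \left(-559\right) = \left(-135 + \left(4 \left(-8\right)^{2}\right)^{2} + 6 \cdot 4 \left(-8\right)^{2}\right) \left(-559\right) = \left(-135 + \left(4 \cdot 64\right)^{2} + 6 \cdot 4 \cdot 64\right) \left(-559\right) = \left(-135 + 256^{2} + 6 \cdot 256\right) \left(-559\right) = \left(-135 + 65536 + 1536\right) \left(-559\right) = 66937 \left(-559\right) = -37417783$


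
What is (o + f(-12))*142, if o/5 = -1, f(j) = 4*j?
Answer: -7526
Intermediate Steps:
o = -5 (o = 5*(-1) = -5)
(o + f(-12))*142 = (-5 + 4*(-12))*142 = (-5 - 48)*142 = -53*142 = -7526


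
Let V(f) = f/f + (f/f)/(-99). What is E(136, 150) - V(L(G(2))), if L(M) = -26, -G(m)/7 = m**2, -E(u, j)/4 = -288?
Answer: 113950/99 ≈ 1151.0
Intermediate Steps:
E(u, j) = 1152 (E(u, j) = -4*(-288) = 1152)
G(m) = -7*m**2
V(f) = 98/99 (V(f) = 1 + 1*(-1/99) = 1 - 1/99 = 98/99)
E(136, 150) - V(L(G(2))) = 1152 - 1*98/99 = 1152 - 98/99 = 113950/99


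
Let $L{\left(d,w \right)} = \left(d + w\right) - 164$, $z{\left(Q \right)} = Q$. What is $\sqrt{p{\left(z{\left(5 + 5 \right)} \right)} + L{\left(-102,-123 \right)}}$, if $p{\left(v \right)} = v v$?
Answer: $17 i \approx 17.0 i$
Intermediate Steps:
$p{\left(v \right)} = v^{2}$
$L{\left(d,w \right)} = -164 + d + w$
$\sqrt{p{\left(z{\left(5 + 5 \right)} \right)} + L{\left(-102,-123 \right)}} = \sqrt{\left(5 + 5\right)^{2} - 389} = \sqrt{10^{2} - 389} = \sqrt{100 - 389} = \sqrt{-289} = 17 i$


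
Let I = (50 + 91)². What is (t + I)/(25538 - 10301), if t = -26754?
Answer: -2291/5079 ≈ -0.45107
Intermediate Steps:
I = 19881 (I = 141² = 19881)
(t + I)/(25538 - 10301) = (-26754 + 19881)/(25538 - 10301) = -6873/15237 = -6873*1/15237 = -2291/5079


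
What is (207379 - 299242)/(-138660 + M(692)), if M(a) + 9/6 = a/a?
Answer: 183726/277321 ≈ 0.66250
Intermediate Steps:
M(a) = -½ (M(a) = -3/2 + a/a = -3/2 + 1 = -½)
(207379 - 299242)/(-138660 + M(692)) = (207379 - 299242)/(-138660 - ½) = -91863/(-277321/2) = -91863*(-2/277321) = 183726/277321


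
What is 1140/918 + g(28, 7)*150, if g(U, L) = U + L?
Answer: 803440/153 ≈ 5251.2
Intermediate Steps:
g(U, L) = L + U
1140/918 + g(28, 7)*150 = 1140/918 + (7 + 28)*150 = 1140*(1/918) + 35*150 = 190/153 + 5250 = 803440/153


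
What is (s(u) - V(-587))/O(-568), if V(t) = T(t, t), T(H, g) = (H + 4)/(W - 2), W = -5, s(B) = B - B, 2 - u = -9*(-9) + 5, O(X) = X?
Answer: 583/3976 ≈ 0.14663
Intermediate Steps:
u = -84 (u = 2 - (-9*(-9) + 5) = 2 - (81 + 5) = 2 - 1*86 = 2 - 86 = -84)
s(B) = 0
T(H, g) = -4/7 - H/7 (T(H, g) = (H + 4)/(-5 - 2) = (4 + H)/(-7) = (4 + H)*(-⅐) = -4/7 - H/7)
V(t) = -4/7 - t/7
(s(u) - V(-587))/O(-568) = (0 - (-4/7 - ⅐*(-587)))/(-568) = (0 - (-4/7 + 587/7))*(-1/568) = (0 - 1*583/7)*(-1/568) = (0 - 583/7)*(-1/568) = -583/7*(-1/568) = 583/3976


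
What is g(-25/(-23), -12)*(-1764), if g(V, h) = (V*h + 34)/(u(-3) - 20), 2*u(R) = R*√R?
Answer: 68019840/37421 - 5101488*I*√3/37421 ≈ 1817.7 - 236.13*I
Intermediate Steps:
u(R) = R^(3/2)/2 (u(R) = (R*√R)/2 = R^(3/2)/2)
g(V, h) = (34 + V*h)/(-20 - 3*I*√3/2) (g(V, h) = (V*h + 34)/((-3)^(3/2)/2 - 20) = (34 + V*h)/((-3*I*√3)/2 - 20) = (34 + V*h)/(-3*I*√3/2 - 20) = (34 + V*h)/(-20 - 3*I*√3/2))
g(-25/(-23), -12)*(-1764) = -(34 - 25/(-23)*(-12))/(20 + 3*I*√3/2)*(-1764) = -(34 - 25*(-1/23)*(-12))/(20 + 3*I*√3/2)*(-1764) = -(34 + (25/23)*(-12))/(20 + 3*I*√3/2)*(-1764) = -(34 - 300/23)/(20 + 3*I*√3/2)*(-1764) = -1*482/23/(20 + 3*I*√3/2)*(-1764) = -482/(23*(20 + 3*I*√3/2))*(-1764) = 850248/(23*(20 + 3*I*√3/2))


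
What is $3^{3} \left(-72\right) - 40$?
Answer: $-1984$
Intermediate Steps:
$3^{3} \left(-72\right) - 40 = 27 \left(-72\right) - 40 = -1944 - 40 = -1984$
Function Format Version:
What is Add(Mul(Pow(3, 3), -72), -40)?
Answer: -1984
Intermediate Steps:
Add(Mul(Pow(3, 3), -72), -40) = Add(Mul(27, -72), -40) = Add(-1944, -40) = -1984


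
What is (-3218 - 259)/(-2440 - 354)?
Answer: 3477/2794 ≈ 1.2445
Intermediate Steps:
(-3218 - 259)/(-2440 - 354) = -3477/(-2794) = -3477*(-1/2794) = 3477/2794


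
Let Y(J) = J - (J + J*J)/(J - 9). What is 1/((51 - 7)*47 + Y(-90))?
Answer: 11/22648 ≈ 0.00048569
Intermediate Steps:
Y(J) = J - (J + J²)/(-9 + J)
1/((51 - 7)*47 + Y(-90)) = 1/((51 - 7)*47 - 10*(-90)/(-9 - 90)) = 1/(44*47 - 10*(-90)/(-99)) = 1/(2068 - 10*(-90)*(-1/99)) = 1/(2068 - 100/11) = 1/(22648/11) = 11/22648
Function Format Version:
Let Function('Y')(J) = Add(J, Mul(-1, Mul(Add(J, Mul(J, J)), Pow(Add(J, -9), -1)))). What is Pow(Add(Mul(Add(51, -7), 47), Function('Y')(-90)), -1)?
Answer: Rational(11, 22648) ≈ 0.00048569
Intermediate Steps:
Function('Y')(J) = Add(J, Mul(-1, Pow(Add(-9, J), -1), Add(J, Pow(J, 2)))) (Function('Y')(J) = Add(J, Mul(-1, Mul(Add(J, Pow(J, 2)), Pow(Add(-9, J), -1)))) = Add(J, Mul(-1, Mul(Pow(Add(-9, J), -1), Add(J, Pow(J, 2))))) = Add(J, Mul(-1, Pow(Add(-9, J), -1), Add(J, Pow(J, 2)))))
Pow(Add(Mul(Add(51, -7), 47), Function('Y')(-90)), -1) = Pow(Add(Mul(Add(51, -7), 47), Mul(-10, -90, Pow(Add(-9, -90), -1))), -1) = Pow(Add(Mul(44, 47), Mul(-10, -90, Pow(-99, -1))), -1) = Pow(Add(2068, Mul(-10, -90, Rational(-1, 99))), -1) = Pow(Add(2068, Rational(-100, 11)), -1) = Pow(Rational(22648, 11), -1) = Rational(11, 22648)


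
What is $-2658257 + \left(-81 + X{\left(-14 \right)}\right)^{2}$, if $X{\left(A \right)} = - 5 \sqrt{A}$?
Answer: $-2652046 + 810 i \sqrt{14} \approx -2.652 \cdot 10^{6} + 3030.7 i$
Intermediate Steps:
$-2658257 + \left(-81 + X{\left(-14 \right)}\right)^{2} = -2658257 + \left(-81 - 5 \sqrt{-14}\right)^{2} = -2658257 + \left(-81 - 5 i \sqrt{14}\right)^{2}$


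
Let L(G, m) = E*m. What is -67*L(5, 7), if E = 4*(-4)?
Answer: 7504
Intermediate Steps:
E = -16
L(G, m) = -16*m
-67*L(5, 7) = -(-1072)*7 = -67*(-112) = 7504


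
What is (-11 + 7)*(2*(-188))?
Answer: 1504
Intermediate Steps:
(-11 + 7)*(2*(-188)) = -4*(-376) = 1504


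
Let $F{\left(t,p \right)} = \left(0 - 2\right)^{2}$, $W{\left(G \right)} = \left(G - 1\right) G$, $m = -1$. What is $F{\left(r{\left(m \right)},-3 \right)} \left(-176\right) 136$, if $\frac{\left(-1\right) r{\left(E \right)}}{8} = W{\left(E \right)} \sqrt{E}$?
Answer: $-95744$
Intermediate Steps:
$W{\left(G \right)} = G \left(-1 + G\right)$ ($W{\left(G \right)} = \left(-1 + G\right) G = G \left(-1 + G\right)$)
$r{\left(E \right)} = - 8 E^{\frac{3}{2}} \left(-1 + E\right)$ ($r{\left(E \right)} = - 8 E \left(-1 + E\right) \sqrt{E} = - 8 E^{\frac{3}{2}} \left(-1 + E\right)$)
$F{\left(t,p \right)} = 4$ ($F{\left(t,p \right)} = \left(-2\right)^{2} = 4$)
$F{\left(r{\left(m \right)},-3 \right)} \left(-176\right) 136 = 4 \left(-176\right) 136 = \left(-704\right) 136 = -95744$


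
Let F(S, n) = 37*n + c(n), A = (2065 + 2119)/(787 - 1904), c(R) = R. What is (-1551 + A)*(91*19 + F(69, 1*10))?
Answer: -3662596959/1117 ≈ -3.2790e+6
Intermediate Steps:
A = -4184/1117 (A = 4184/(-1117) = 4184*(-1/1117) = -4184/1117 ≈ -3.7457)
F(S, n) = 38*n (F(S, n) = 37*n + n = 38*n)
(-1551 + A)*(91*19 + F(69, 1*10)) = (-1551 - 4184/1117)*(91*19 + 38*(1*10)) = -1736651*(1729 + 38*10)/1117 = -1736651*(1729 + 380)/1117 = -1736651/1117*2109 = -3662596959/1117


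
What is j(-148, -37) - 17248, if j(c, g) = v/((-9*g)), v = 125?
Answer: -5743459/333 ≈ -17248.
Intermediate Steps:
j(c, g) = -125/(9*g) (j(c, g) = 125/((-9*g)) = 125*(-1/(9*g)) = -125/(9*g))
j(-148, -37) - 17248 = -125/9/(-37) - 17248 = -125/9*(-1/37) - 17248 = 125/333 - 17248 = -5743459/333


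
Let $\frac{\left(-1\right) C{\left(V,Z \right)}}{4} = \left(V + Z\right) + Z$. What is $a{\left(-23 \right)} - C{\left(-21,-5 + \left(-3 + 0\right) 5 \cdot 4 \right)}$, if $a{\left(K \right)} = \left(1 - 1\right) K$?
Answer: $-604$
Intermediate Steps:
$a{\left(K \right)} = 0$ ($a{\left(K \right)} = 0 K = 0$)
$C{\left(V,Z \right)} = - 8 Z - 4 V$ ($C{\left(V,Z \right)} = - 4 \left(\left(V + Z\right) + Z\right) = - 4 \left(V + 2 Z\right) = - 8 Z - 4 V$)
$a{\left(-23 \right)} - C{\left(-21,-5 + \left(-3 + 0\right) 5 \cdot 4 \right)} = 0 - \left(- 8 \left(-5 + \left(-3 + 0\right) 5 \cdot 4\right) - -84\right) = 0 - \left(- 8 \left(-5 + \left(-3\right) 5 \cdot 4\right) + 84\right) = 0 - \left(- 8 \left(-5 - 60\right) + 84\right) = 0 - \left(\left(-8\right) \left(-65\right) + 84\right) = 0 - \left(520 + 84\right) = 0 - 604 = -604$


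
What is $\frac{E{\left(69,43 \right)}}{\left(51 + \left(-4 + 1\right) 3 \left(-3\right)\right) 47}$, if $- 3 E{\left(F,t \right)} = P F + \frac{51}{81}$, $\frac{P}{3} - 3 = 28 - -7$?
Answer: $- \frac{212399}{296946} \approx -0.71528$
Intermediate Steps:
$P = 114$ ($P = 9 + 3 \left(28 - -7\right) = 9 + 3 \left(28 + 7\right) = 9 + 3 \cdot 35 = 9 + 105 = 114$)
$E{\left(F,t \right)} = - \frac{17}{81} - 38 F$ ($E{\left(F,t \right)} = - \frac{114 F + \frac{51}{81}}{3} = - \frac{114 F + 51 \cdot \frac{1}{81}}{3} = - \frac{114 F + \frac{17}{27}}{3} = - \frac{\frac{17}{27} + 114 F}{3} = - \frac{17}{81} - 38 F$)
$\frac{E{\left(69,43 \right)}}{\left(51 + \left(-4 + 1\right) 3 \left(-3\right)\right) 47} = \frac{- \frac{17}{81} - 2622}{\left(51 + \left(-4 + 1\right) 3 \left(-3\right)\right) 47} = \frac{- \frac{17}{81} - 2622}{\left(51 + \left(-3\right) 3 \left(-3\right)\right) 47} = - \frac{212399}{81 \left(51 - -27\right) 47} = - \frac{212399}{81 \left(51 + 27\right) 47} = - \frac{212399}{81 \cdot 78 \cdot 47} = - \frac{212399}{81 \cdot 3666} = \left(- \frac{212399}{81}\right) \frac{1}{3666} = - \frac{212399}{296946}$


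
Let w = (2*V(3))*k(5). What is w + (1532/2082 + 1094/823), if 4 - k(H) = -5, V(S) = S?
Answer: 48033394/856743 ≈ 56.065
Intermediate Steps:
k(H) = 9 (k(H) = 4 - 1*(-5) = 4 + 5 = 9)
w = 54 (w = (2*3)*9 = 6*9 = 54)
w + (1532/2082 + 1094/823) = 54 + (1532/2082 + 1094/823) = 54 + (1532*(1/2082) + 1094*(1/823)) = 54 + (766/1041 + 1094/823) = 54 + 1769272/856743 = 48033394/856743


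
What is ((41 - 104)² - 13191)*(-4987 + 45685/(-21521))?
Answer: 990174550464/21521 ≈ 4.6010e+7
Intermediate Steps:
((41 - 104)² - 13191)*(-4987 + 45685/(-21521)) = ((-63)² - 13191)*(-4987 + 45685*(-1/21521)) = (3969 - 13191)*(-4987 - 45685/21521) = -9222*(-107370912/21521) = 990174550464/21521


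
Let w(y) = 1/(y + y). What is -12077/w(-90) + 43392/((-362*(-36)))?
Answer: 1180407788/543 ≈ 2.1739e+6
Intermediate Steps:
w(y) = 1/(2*y)
-12077/w(-90) + 43392/((-362*(-36))) = -12077/((½)/(-90)) + 43392/((-362*(-36))) = -12077/((½)*(-1/90)) + 43392/13032 = -12077/(-1/180) + 43392*(1/13032) = -12077*(-180) + 1808/543 = 2173860 + 1808/543 = 1180407788/543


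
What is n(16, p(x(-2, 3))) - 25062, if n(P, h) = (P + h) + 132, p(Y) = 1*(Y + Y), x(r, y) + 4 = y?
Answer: -24916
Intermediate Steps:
x(r, y) = -4 + y
p(Y) = 2*Y (p(Y) = 1*(2*Y) = 2*Y)
n(P, h) = 132 + P + h
n(16, p(x(-2, 3))) - 25062 = (132 + 16 + 2*(-4 + 3)) - 25062 = (132 + 16 + 2*(-1)) - 25062 = (132 + 16 - 2) - 25062 = 146 - 25062 = -24916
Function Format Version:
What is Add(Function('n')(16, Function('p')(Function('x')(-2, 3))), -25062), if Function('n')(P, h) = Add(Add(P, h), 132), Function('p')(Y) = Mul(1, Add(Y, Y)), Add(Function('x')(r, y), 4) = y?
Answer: -24916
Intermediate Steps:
Function('x')(r, y) = Add(-4, y)
Function('p')(Y) = Mul(2, Y) (Function('p')(Y) = Mul(1, Mul(2, Y)) = Mul(2, Y))
Function('n')(P, h) = Add(132, P, h)
Add(Function('n')(16, Function('p')(Function('x')(-2, 3))), -25062) = Add(Add(132, 16, Mul(2, Add(-4, 3))), -25062) = Add(Add(132, 16, Mul(2, -1)), -25062) = Add(Add(132, 16, -2), -25062) = Add(146, -25062) = -24916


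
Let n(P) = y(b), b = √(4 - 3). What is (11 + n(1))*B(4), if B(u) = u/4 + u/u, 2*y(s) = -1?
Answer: 21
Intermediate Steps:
b = 1 (b = √1 = 1)
y(s) = -½ (y(s) = (½)*(-1) = -½)
n(P) = -½
B(u) = 1 + u/4 (B(u) = u*(¼) + 1 = u/4 + 1 = 1 + u/4)
(11 + n(1))*B(4) = (11 - ½)*(1 + (¼)*4) = 21*(1 + 1)/2 = (21/2)*2 = 21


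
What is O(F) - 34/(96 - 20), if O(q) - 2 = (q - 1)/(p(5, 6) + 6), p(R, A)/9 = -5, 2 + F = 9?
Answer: 691/494 ≈ 1.3988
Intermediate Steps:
F = 7 (F = -2 + 9 = 7)
p(R, A) = -45 (p(R, A) = 9*(-5) = -45)
O(q) = 79/39 - q/39 (O(q) = 2 + (q - 1)/(-45 + 6) = 2 + (-1 + q)/(-39) = 2 + (-1 + q)*(-1/39) = 2 + (1/39 - q/39) = 79/39 - q/39)
O(F) - 34/(96 - 20) = (79/39 - 1/39*7) - 34/(96 - 20) = (79/39 - 7/39) - 34/76 = 24/13 - 34*1/76 = 24/13 - 17/38 = 691/494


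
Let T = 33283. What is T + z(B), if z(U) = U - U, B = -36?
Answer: 33283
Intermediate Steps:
z(U) = 0
T + z(B) = 33283 + 0 = 33283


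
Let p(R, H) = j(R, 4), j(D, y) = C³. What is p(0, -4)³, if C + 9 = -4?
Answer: -10604499373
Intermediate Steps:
C = -13 (C = -9 - 4 = -13)
j(D, y) = -2197 (j(D, y) = (-13)³ = -2197)
p(R, H) = -2197
p(0, -4)³ = (-2197)³ = -10604499373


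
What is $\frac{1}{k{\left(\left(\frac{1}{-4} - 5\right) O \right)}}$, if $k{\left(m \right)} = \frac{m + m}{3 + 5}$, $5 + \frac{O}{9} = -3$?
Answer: $\frac{2}{189} \approx 0.010582$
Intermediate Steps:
$O = -72$ ($O = -45 + 9 \left(-3\right) = -45 - 27 = -72$)
$k{\left(m \right)} = \frac{m}{4}$ ($k{\left(m \right)} = \frac{2 m}{8} = 2 m \frac{1}{8} = \frac{m}{4}$)
$\frac{1}{k{\left(\left(\frac{1}{-4} - 5\right) O \right)}} = \frac{1}{\frac{1}{4} \left(\frac{1}{-4} - 5\right) \left(-72\right)} = \frac{1}{\frac{1}{4} \left(- \frac{1}{4} - 5\right) \left(-72\right)} = \frac{1}{\frac{1}{4} \left(\left(- \frac{21}{4}\right) \left(-72\right)\right)} = \frac{1}{\frac{1}{4} \cdot 378} = \frac{1}{\frac{189}{2}} = \frac{2}{189}$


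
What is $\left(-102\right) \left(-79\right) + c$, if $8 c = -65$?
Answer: $\frac{64399}{8} \approx 8049.9$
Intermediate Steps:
$c = - \frac{65}{8}$ ($c = \frac{1}{8} \left(-65\right) = - \frac{65}{8} \approx -8.125$)
$\left(-102\right) \left(-79\right) + c = \left(-102\right) \left(-79\right) - \frac{65}{8} = 8058 - \frac{65}{8} = \frac{64399}{8}$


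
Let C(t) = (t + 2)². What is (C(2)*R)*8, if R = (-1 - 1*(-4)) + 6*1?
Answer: 1152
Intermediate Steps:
C(t) = (2 + t)²
R = 9 (R = (-1 + 4) + 6 = 3 + 6 = 9)
(C(2)*R)*8 = ((2 + 2)²*9)*8 = (4²*9)*8 = (16*9)*8 = 144*8 = 1152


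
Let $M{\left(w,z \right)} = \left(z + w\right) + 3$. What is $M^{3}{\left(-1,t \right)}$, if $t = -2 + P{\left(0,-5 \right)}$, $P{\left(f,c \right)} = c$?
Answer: $-125$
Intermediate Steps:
$t = -7$ ($t = -2 - 5 = -7$)
$M{\left(w,z \right)} = 3 + w + z$ ($M{\left(w,z \right)} = \left(w + z\right) + 3 = 3 + w + z$)
$M^{3}{\left(-1,t \right)} = \left(3 - 1 - 7\right)^{3} = \left(-5\right)^{3} = -125$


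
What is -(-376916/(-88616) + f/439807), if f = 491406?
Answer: -52329182327/9743484278 ≈ -5.3707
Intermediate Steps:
-(-376916/(-88616) + f/439807) = -(-376916/(-88616) + 491406/439807) = -(-376916*(-1/88616) + 491406*(1/439807)) = -(94229/22154 + 491406/439807) = -1*52329182327/9743484278 = -52329182327/9743484278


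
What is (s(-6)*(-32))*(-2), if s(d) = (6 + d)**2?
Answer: 0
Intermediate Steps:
(s(-6)*(-32))*(-2) = ((6 - 6)**2*(-32))*(-2) = (0**2*(-32))*(-2) = (0*(-32))*(-2) = 0*(-2) = 0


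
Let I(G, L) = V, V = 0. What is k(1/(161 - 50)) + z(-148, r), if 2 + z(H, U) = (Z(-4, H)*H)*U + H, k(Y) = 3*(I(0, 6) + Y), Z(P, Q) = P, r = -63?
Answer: -1385501/37 ≈ -37446.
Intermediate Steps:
I(G, L) = 0
k(Y) = 3*Y (k(Y) = 3*(0 + Y) = 3*Y)
z(H, U) = -2 + H - 4*H*U (z(H, U) = -2 + ((-4*H)*U + H) = -2 + (-4*H*U + H) = -2 + (H - 4*H*U) = -2 + H - 4*H*U)
k(1/(161 - 50)) + z(-148, r) = 3/(161 - 50) + (-2 - 148 - 4*(-148)*(-63)) = 3/111 + (-2 - 148 - 37296) = 3*(1/111) - 37446 = 1/37 - 37446 = -1385501/37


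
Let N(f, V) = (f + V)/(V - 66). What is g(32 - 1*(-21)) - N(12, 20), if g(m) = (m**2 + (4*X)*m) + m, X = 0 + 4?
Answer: 85346/23 ≈ 3710.7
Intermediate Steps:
X = 4
N(f, V) = (V + f)/(-66 + V)
g(m) = m**2 + 17*m (g(m) = (m**2 + (4*4)*m) + m = (m**2 + 16*m) + m = m**2 + 17*m)
g(32 - 1*(-21)) - N(12, 20) = (32 - 1*(-21))*(17 + (32 - 1*(-21))) - (20 + 12)/(-66 + 20) = (32 + 21)*(17 + (32 + 21)) - 32/(-46) = 53*(17 + 53) - (-1)*32/46 = 53*70 - 1*(-16/23) = 3710 + 16/23 = 85346/23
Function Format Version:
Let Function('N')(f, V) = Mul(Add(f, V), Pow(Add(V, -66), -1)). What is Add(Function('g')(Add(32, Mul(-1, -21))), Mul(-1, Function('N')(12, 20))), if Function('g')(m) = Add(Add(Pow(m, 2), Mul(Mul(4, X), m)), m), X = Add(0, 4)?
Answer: Rational(85346, 23) ≈ 3710.7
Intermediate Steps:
X = 4
Function('N')(f, V) = Mul(Pow(Add(-66, V), -1), Add(V, f)) (Function('N')(f, V) = Mul(Add(V, f), Pow(Add(-66, V), -1)) = Mul(Pow(Add(-66, V), -1), Add(V, f)))
Function('g')(m) = Add(Pow(m, 2), Mul(17, m)) (Function('g')(m) = Add(Add(Pow(m, 2), Mul(Mul(4, 4), m)), m) = Add(Add(Pow(m, 2), Mul(16, m)), m) = Add(Pow(m, 2), Mul(17, m)))
Add(Function('g')(Add(32, Mul(-1, -21))), Mul(-1, Function('N')(12, 20))) = Add(Mul(Add(32, Mul(-1, -21)), Add(17, Add(32, Mul(-1, -21)))), Mul(-1, Mul(Pow(Add(-66, 20), -1), Add(20, 12)))) = Add(Mul(Add(32, 21), Add(17, Add(32, 21))), Mul(-1, Mul(Pow(-46, -1), 32))) = Add(Mul(53, Add(17, 53)), Mul(-1, Mul(Rational(-1, 46), 32))) = Add(Mul(53, 70), Mul(-1, Rational(-16, 23))) = Add(3710, Rational(16, 23)) = Rational(85346, 23)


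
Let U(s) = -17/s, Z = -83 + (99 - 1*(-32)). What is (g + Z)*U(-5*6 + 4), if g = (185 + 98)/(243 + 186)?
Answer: 354875/11154 ≈ 31.816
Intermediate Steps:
Z = 48 (Z = -83 + (99 + 32) = -83 + 131 = 48)
g = 283/429 ≈ 0.65967
(g + Z)*U(-5*6 + 4) = (283/429 + 48)*(-17/(-5*6 + 4)) = 20875*(-17/(-30 + 4))/429 = 20875*(-17/(-26))/429 = 20875*(-17*(-1/26))/429 = (20875/429)*(17/26) = 354875/11154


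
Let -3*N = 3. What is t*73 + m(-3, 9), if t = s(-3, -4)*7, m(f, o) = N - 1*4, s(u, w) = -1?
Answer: -516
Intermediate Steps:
N = -1 (N = -⅓*3 = -1)
m(f, o) = -5 (m(f, o) = -1 - 1*4 = -1 - 4 = -5)
t = -7 (t = -1*7 = -7)
t*73 + m(-3, 9) = -7*73 - 5 = -511 - 5 = -516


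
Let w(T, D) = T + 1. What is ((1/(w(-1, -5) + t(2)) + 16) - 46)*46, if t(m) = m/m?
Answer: -1334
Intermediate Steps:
w(T, D) = 1 + T
t(m) = 1
((1/(w(-1, -5) + t(2)) + 16) - 46)*46 = ((1/((1 - 1) + 1) + 16) - 46)*46 = ((1/(0 + 1) + 16) - 46)*46 = ((1/1 + 16) - 46)*46 = ((1 + 16) - 46)*46 = (17 - 46)*46 = -29*46 = -1334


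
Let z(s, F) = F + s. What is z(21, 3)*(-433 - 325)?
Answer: -18192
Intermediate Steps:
z(21, 3)*(-433 - 325) = (3 + 21)*(-433 - 325) = 24*(-758) = -18192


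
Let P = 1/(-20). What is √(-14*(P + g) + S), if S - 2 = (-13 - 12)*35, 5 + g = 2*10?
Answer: I*√108230/10 ≈ 32.898*I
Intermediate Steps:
g = 15 (g = -5 + 2*10 = -5 + 20 = 15)
P = -1/20 ≈ -0.050000
S = -873 (S = 2 + (-13 - 12)*35 = 2 - 25*35 = 2 - 875 = -873)
√(-14*(P + g) + S) = √(-14*(-1/20 + 15) - 873) = √(-14*299/20 - 873) = √(-2093/10 - 873) = √(-10823/10) = I*√108230/10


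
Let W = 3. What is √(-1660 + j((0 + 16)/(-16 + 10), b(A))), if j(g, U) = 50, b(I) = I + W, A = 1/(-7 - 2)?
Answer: I*√1610 ≈ 40.125*I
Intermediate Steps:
A = -⅑ (A = 1/(-9) = -⅑ ≈ -0.11111)
b(I) = 3 + I (b(I) = I + 3 = 3 + I)
√(-1660 + j((0 + 16)/(-16 + 10), b(A))) = √(-1660 + 50) = √(-1610) = I*√1610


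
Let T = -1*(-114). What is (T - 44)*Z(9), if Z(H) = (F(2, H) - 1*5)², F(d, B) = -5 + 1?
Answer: 5670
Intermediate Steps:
T = 114
F(d, B) = -4
Z(H) = 81 (Z(H) = (-4 - 1*5)² = (-4 - 5)² = (-9)² = 81)
(T - 44)*Z(9) = (114 - 44)*81 = 70*81 = 5670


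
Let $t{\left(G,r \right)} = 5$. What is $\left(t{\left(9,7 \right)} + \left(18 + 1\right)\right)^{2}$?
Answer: $576$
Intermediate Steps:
$\left(t{\left(9,7 \right)} + \left(18 + 1\right)\right)^{2} = \left(5 + \left(18 + 1\right)\right)^{2} = \left(5 + 19\right)^{2} = 24^{2} = 576$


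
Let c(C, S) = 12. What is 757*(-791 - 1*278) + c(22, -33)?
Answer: -809221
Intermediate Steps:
757*(-791 - 1*278) + c(22, -33) = 757*(-791 - 1*278) + 12 = 757*(-791 - 278) + 12 = 757*(-1069) + 12 = -809233 + 12 = -809221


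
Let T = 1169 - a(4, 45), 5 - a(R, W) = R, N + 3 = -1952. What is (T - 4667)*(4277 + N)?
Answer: -8124678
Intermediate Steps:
N = -1955 (N = -3 - 1952 = -1955)
a(R, W) = 5 - R
T = 1168 (T = 1169 - (5 - 1*4) = 1169 - (5 - 4) = 1169 - 1*1 = 1169 - 1 = 1168)
(T - 4667)*(4277 + N) = (1168 - 4667)*(4277 - 1955) = -3499*2322 = -8124678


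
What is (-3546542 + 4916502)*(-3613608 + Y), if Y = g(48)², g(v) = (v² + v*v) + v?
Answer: 24747954770880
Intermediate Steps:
g(v) = v + 2*v² (g(v) = (v² + v²) + v = 2*v² + v = v + 2*v²)
Y = 21678336 (Y = (48*(1 + 2*48))² = (48*(1 + 96))² = (48*97)² = 4656² = 21678336)
(-3546542 + 4916502)*(-3613608 + Y) = (-3546542 + 4916502)*(-3613608 + 21678336) = 1369960*18064728 = 24747954770880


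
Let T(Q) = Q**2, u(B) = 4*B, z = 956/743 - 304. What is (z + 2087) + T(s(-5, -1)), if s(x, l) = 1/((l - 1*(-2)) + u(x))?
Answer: 478587468/268223 ≈ 1784.3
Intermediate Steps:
z = -224916/743 (z = 956*(1/743) - 304 = 956/743 - 304 = -224916/743 ≈ -302.71)
s(x, l) = 1/(2 + l + 4*x) (s(x, l) = 1/((l - 1*(-2)) + 4*x) = 1/((l + 2) + 4*x) = 1/((2 + l) + 4*x) = 1/(2 + l + 4*x))
(z + 2087) + T(s(-5, -1)) = (-224916/743 + 2087) + (1/(2 - 1 + 4*(-5)))**2 = 1325725/743 + (1/(2 - 1 - 20))**2 = 1325725/743 + (1/(-19))**2 = 1325725/743 + (-1/19)**2 = 1325725/743 + 1/361 = 478587468/268223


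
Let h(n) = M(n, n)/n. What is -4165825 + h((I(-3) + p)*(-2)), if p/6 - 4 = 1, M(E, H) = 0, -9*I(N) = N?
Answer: -4165825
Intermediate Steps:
I(N) = -N/9
p = 30 (p = 24 + 6*1 = 24 + 6 = 30)
h(n) = 0 (h(n) = 0/n = 0)
-4165825 + h((I(-3) + p)*(-2)) = -4165825 + 0 = -4165825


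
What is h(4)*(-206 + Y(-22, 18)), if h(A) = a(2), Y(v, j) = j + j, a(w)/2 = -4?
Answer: 1360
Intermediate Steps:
a(w) = -8 (a(w) = 2*(-4) = -8)
Y(v, j) = 2*j
h(A) = -8
h(4)*(-206 + Y(-22, 18)) = -8*(-206 + 2*18) = -8*(-206 + 36) = -8*(-170) = 1360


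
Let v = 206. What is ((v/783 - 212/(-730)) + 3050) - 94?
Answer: 844968208/285795 ≈ 2956.6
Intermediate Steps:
((v/783 - 212/(-730)) + 3050) - 94 = ((206/783 - 212/(-730)) + 3050) - 94 = ((206*(1/783) - 212*(-1/730)) + 3050) - 94 = ((206/783 + 106/365) + 3050) - 94 = (158188/285795 + 3050) - 94 = 871832938/285795 - 94 = 844968208/285795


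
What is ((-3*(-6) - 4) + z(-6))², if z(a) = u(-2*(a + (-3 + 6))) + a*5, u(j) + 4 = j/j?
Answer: 361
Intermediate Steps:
u(j) = -3 (u(j) = -4 + j/j = -4 + 1 = -3)
z(a) = -3 + 5*a (z(a) = -3 + a*5 = -3 + 5*a)
((-3*(-6) - 4) + z(-6))² = ((-3*(-6) - 4) + (-3 + 5*(-6)))² = ((18 - 4) + (-3 - 30))² = (14 - 33)² = (-19)² = 361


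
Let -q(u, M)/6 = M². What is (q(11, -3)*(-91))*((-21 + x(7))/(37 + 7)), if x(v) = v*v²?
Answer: 395577/11 ≈ 35962.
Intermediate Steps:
x(v) = v³
q(u, M) = -6*M²
(q(11, -3)*(-91))*((-21 + x(7))/(37 + 7)) = (-6*(-3)²*(-91))*((-21 + 7³)/(37 + 7)) = (-6*9*(-91))*((-21 + 343)/44) = (-54*(-91))*(322*(1/44)) = 4914*(161/22) = 395577/11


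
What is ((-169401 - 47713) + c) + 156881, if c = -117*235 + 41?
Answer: -87687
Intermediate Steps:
c = -27454 (c = -27495 + 41 = -27454)
((-169401 - 47713) + c) + 156881 = ((-169401 - 47713) - 27454) + 156881 = (-217114 - 27454) + 156881 = -244568 + 156881 = -87687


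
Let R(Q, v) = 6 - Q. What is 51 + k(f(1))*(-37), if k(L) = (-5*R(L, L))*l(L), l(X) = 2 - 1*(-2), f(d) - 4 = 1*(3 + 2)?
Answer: -2169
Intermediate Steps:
f(d) = 9 (f(d) = 4 + 1*(3 + 2) = 4 + 1*5 = 4 + 5 = 9)
l(X) = 4 (l(X) = 2 + 2 = 4)
k(L) = -120 + 20*L (k(L) = -5*(6 - L)*4 = (-30 + 5*L)*4 = -120 + 20*L)
51 + k(f(1))*(-37) = 51 + (-120 + 20*9)*(-37) = 51 + (-120 + 180)*(-37) = 51 + 60*(-37) = 51 - 2220 = -2169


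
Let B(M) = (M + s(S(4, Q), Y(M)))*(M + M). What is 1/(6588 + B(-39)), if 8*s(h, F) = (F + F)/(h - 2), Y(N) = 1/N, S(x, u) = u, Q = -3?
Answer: 10/96299 ≈ 0.00010384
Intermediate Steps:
s(h, F) = F/(4*(-2 + h)) (s(h, F) = ((F + F)/(h - 2))/8 = ((2*F)/(-2 + h))/8 = (2*F/(-2 + h))/8 = F/(4*(-2 + h)))
B(M) = 2*M*(M - 1/(20*M)) (B(M) = (M + 1/(4*M*(-2 - 3)))*(M + M) = (M + (¼)/(M*(-5)))*(2*M) = (M + (¼)*(-⅕)/M)*(2*M) = (M - 1/(20*M))*(2*M) = 2*M*(M - 1/(20*M)))
1/(6588 + B(-39)) = 1/(6588 + (-⅒ + 2*(-39)²)) = 1/(6588 + (-⅒ + 2*1521)) = 1/(6588 + (-⅒ + 3042)) = 1/(6588 + 30419/10) = 1/(96299/10) = 10/96299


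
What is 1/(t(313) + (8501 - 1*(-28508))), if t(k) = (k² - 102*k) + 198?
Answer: 1/103250 ≈ 9.6852e-6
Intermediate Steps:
t(k) = 198 + k² - 102*k
1/(t(313) + (8501 - 1*(-28508))) = 1/((198 + 313² - 102*313) + (8501 - 1*(-28508))) = 1/((198 + 97969 - 31926) + (8501 + 28508)) = 1/(66241 + 37009) = 1/103250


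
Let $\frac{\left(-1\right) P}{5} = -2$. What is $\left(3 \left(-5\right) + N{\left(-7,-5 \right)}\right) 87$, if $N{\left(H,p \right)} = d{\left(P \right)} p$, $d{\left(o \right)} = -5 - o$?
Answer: $5220$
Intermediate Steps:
$P = 10$ ($P = \left(-5\right) \left(-2\right) = 10$)
$N{\left(H,p \right)} = - 15 p$ ($N{\left(H,p \right)} = \left(-5 - 10\right) p = - 15 p$)
$\left(3 \left(-5\right) + N{\left(-7,-5 \right)}\right) 87 = \left(3 \left(-5\right) - -75\right) 87 = \left(-15 + 75\right) 87 = 60 \cdot 87 = 5220$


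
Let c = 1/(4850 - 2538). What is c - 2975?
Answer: -6878199/2312 ≈ -2975.0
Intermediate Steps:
c = 1/2312 ≈ 0.00043253
c - 2975 = 1/2312 - 2975 = -6878199/2312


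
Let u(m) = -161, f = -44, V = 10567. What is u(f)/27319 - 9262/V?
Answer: -254729865/288679873 ≈ -0.88240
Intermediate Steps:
u(f)/27319 - 9262/V = -161/27319 - 9262/10567 = -254729865/288679873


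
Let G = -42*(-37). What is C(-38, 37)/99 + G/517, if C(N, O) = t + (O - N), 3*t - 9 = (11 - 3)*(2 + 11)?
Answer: 57844/13959 ≈ 4.1439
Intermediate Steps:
t = 113/3 (t = 3 + ((11 - 3)*(2 + 11))/3 = 3 + (8*13)/3 = 3 + (⅓)*104 = 3 + 104/3 = 113/3 ≈ 37.667)
G = 1554
C(N, O) = 113/3 + O - N (C(N, O) = 113/3 + (O - N) = 113/3 + O - N)
C(-38, 37)/99 + G/517 = (113/3 + 37 - 1*(-38))/99 + 1554/517 = (113/3 + 37 + 38)*(1/99) + 1554*(1/517) = (338/3)*(1/99) + 1554/517 = 338/297 + 1554/517 = 57844/13959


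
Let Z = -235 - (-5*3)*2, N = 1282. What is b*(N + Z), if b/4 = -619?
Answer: -2666652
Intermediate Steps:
b = -2476 (b = 4*(-619) = -2476)
Z = -205 (Z = -235 - (-15)*2 = -235 - 1*(-30) = -235 + 30 = -205)
b*(N + Z) = -2476*(1282 - 205) = -2476*1077 = -2666652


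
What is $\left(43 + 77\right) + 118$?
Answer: $238$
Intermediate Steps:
$\left(43 + 77\right) + 118 = 120 + 118 = 238$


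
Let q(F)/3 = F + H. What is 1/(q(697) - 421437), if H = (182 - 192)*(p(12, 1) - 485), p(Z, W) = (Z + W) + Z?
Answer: -1/405546 ≈ -2.4658e-6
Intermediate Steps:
p(Z, W) = W + 2*Z (p(Z, W) = (W + Z) + Z = W + 2*Z)
H = 4600 (H = (182 - 192)*((1 + 2*12) - 485) = -10*((1 + 24) - 485) = -10*(25 - 485) = -10*(-460) = 4600)
q(F) = 13800 + 3*F (q(F) = 3*(F + 4600) = 3*(4600 + F) = 13800 + 3*F)
1/(q(697) - 421437) = 1/((13800 + 3*697) - 421437) = 1/((13800 + 2091) - 421437) = 1/(15891 - 421437) = 1/(-405546) = -1/405546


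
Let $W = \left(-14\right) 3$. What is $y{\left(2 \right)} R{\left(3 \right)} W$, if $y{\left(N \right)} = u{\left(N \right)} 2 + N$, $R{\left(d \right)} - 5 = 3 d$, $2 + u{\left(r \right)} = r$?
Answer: $-1176$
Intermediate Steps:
$u{\left(r \right)} = -2 + r$
$W = -42$
$R{\left(d \right)} = 5 + 3 d$
$y{\left(N \right)} = -4 + 3 N$ ($y{\left(N \right)} = \left(-2 + N\right) 2 + N = \left(-4 + 2 N\right) + N = -4 + 3 N$)
$y{\left(2 \right)} R{\left(3 \right)} W = \left(-4 + 3 \cdot 2\right) \left(5 + 3 \cdot 3\right) \left(-42\right) = \left(-4 + 6\right) \left(5 + 9\right) \left(-42\right) = 2 \cdot 14 \left(-42\right) = 28 \left(-42\right) = -1176$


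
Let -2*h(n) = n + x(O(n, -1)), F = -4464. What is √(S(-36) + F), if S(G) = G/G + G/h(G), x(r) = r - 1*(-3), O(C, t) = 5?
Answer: I*√218813/7 ≈ 66.825*I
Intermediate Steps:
x(r) = 3 + r (x(r) = r + 3 = 3 + r)
h(n) = -4 - n/2 (h(n) = -(n + (3 + 5))/2 = -(n + 8)/2 = -(8 + n)/2 = -4 - n/2)
S(G) = 1 + G/(-4 - G/2) (S(G) = G/G + G/(-4 - G/2) = 1 + G/(-4 - G/2))
√(S(-36) + F) = √((8 - 1*(-36))/(8 - 36) - 4464) = √((8 + 36)/(-28) - 4464) = √(-1/28*44 - 4464) = √(-11/7 - 4464) = √(-31259/7) = I*√218813/7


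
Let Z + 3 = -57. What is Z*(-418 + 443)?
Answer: -1500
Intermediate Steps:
Z = -60 (Z = -3 - 57 = -60)
Z*(-418 + 443) = -60*(-418 + 443) = -60*25 = -1500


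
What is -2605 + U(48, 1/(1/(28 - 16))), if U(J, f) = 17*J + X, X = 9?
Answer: -1780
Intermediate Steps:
U(J, f) = 9 + 17*J (U(J, f) = 17*J + 9 = 9 + 17*J)
-2605 + U(48, 1/(1/(28 - 16))) = -2605 + (9 + 17*48) = -2605 + (9 + 816) = -2605 + 825 = -1780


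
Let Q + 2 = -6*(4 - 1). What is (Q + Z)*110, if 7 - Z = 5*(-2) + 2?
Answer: -550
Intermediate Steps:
Z = 15 (Z = 7 - (5*(-2) + 2) = 7 - (-10 + 2) = 7 - 1*(-8) = 7 + 8 = 15)
Q = -20 (Q = -2 - 6*(4 - 1) = -2 - 6*3 = -2 - 18 = -20)
(Q + Z)*110 = (-20 + 15)*110 = -5*110 = -550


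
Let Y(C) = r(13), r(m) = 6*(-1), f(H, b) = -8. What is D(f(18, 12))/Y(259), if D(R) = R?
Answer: 4/3 ≈ 1.3333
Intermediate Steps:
r(m) = -6
Y(C) = -6
D(f(18, 12))/Y(259) = -8/(-6) = -8*(-⅙) = 4/3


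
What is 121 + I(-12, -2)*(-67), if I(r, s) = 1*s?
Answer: 255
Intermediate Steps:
I(r, s) = s
121 + I(-12, -2)*(-67) = 121 - 2*(-67) = 121 + 134 = 255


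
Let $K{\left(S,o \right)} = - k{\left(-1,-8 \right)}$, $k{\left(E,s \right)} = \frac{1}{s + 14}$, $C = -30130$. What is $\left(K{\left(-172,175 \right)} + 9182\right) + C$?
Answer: $- \frac{125689}{6} \approx -20948.0$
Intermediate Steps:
$k{\left(E,s \right)} = \frac{1}{14 + s}$
$K{\left(S,o \right)} = - \frac{1}{6}$ ($K{\left(S,o \right)} = - \frac{1}{14 - 8} = - \frac{1}{6}$)
$\left(K{\left(-172,175 \right)} + 9182\right) + C = \left(- \frac{1}{6} + 9182\right) - 30130 = \frac{55091}{6} - 30130 = - \frac{125689}{6}$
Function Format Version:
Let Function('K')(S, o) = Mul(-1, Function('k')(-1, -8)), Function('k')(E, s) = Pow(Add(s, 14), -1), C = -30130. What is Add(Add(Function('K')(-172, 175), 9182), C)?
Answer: Rational(-125689, 6) ≈ -20948.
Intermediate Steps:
Function('k')(E, s) = Pow(Add(14, s), -1)
Function('K')(S, o) = Rational(-1, 6) (Function('K')(S, o) = Mul(-1, Pow(Add(14, -8), -1)) = Mul(-1, Pow(6, -1)) = Mul(-1, Rational(1, 6)) = Rational(-1, 6))
Add(Add(Function('K')(-172, 175), 9182), C) = Add(Add(Rational(-1, 6), 9182), -30130) = Add(Rational(55091, 6), -30130) = Rational(-125689, 6)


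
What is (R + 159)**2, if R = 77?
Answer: 55696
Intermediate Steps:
(R + 159)**2 = (77 + 159)**2 = 236**2 = 55696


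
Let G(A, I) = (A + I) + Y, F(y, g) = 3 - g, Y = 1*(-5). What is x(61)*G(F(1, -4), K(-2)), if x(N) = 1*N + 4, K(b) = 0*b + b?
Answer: 0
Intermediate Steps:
K(b) = b (K(b) = 0 + b = b)
Y = -5
x(N) = 4 + N (x(N) = N + 4 = 4 + N)
G(A, I) = -5 + A + I (G(A, I) = (A + I) - 5 = -5 + A + I)
x(61)*G(F(1, -4), K(-2)) = (4 + 61)*(-5 + (3 - 1*(-4)) - 2) = 65*(-5 + (3 + 4) - 2) = 65*(-5 + 7 - 2) = 65*0 = 0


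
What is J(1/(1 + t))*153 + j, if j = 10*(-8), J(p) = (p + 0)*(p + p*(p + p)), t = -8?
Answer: -26675/343 ≈ -77.770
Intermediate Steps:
J(p) = p*(p + 2*p²) (J(p) = p*(p + p*(2*p)) = p*(p + 2*p²))
j = -80
J(1/(1 + t))*153 + j = ((1/(1 - 8))²*(1 + 2/(1 - 8)))*153 - 80 = ((1/(-7))²*(1 + 2/(-7)))*153 - 80 = ((-⅐)²*(1 + 2*(-⅐)))*153 - 80 = ((1 - 2/7)/49)*153 - 80 = ((1/49)*(5/7))*153 - 80 = (5/343)*153 - 80 = 765/343 - 80 = -26675/343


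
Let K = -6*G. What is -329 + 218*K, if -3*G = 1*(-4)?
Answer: -2073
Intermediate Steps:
G = 4/3 (G = -(-4)/3 = -1/3*(-4) = 4/3 ≈ 1.3333)
K = -8 (K = -6*4/3 = -8)
-329 + 218*K = -329 + 218*(-8) = -329 - 1744 = -2073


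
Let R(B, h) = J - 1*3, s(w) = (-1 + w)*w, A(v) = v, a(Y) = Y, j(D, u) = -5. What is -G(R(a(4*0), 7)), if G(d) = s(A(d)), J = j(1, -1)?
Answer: -72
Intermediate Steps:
J = -5
s(w) = w*(-1 + w)
R(B, h) = -8 (R(B, h) = -5 - 1*3 = -5 - 3 = -8)
G(d) = d*(-1 + d)
-G(R(a(4*0), 7)) = -(-8)*(-1 - 8) = -(-8)*(-9) = -1*72 = -72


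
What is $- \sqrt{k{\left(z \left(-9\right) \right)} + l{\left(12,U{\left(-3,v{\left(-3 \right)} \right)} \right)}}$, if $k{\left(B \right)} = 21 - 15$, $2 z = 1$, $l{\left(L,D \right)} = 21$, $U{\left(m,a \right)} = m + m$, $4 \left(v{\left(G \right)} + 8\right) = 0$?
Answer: $- 3 \sqrt{3} \approx -5.1962$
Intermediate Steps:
$v{\left(G \right)} = -8$ ($v{\left(G \right)} = -8 + \frac{1}{4} \cdot 0 = -8 + 0 = -8$)
$U{\left(m,a \right)} = 2 m$
$z = \frac{1}{2}$ ($z = \frac{1}{2} \cdot 1 = \frac{1}{2} \approx 0.5$)
$k{\left(B \right)} = 6$
$- \sqrt{k{\left(z \left(-9\right) \right)} + l{\left(12,U{\left(-3,v{\left(-3 \right)} \right)} \right)}} = - \sqrt{6 + 21} = - \sqrt{27} = - 3 \sqrt{3}$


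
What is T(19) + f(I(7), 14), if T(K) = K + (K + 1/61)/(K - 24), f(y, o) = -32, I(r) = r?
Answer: -1025/61 ≈ -16.803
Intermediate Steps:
T(K) = K + (1/61 + K)/(-24 + K) (T(K) = K + (K + 1/61)/(-24 + K) = K + (1/61 + K)/(-24 + K))
T(19) + f(I(7), 14) = (1/61 + 19**2 - 23*19)/(-24 + 19) - 32 = (1/61 + 361 - 437)/(-5) - 32 = -1/5*(-4635/61) - 32 = 927/61 - 32 = -1025/61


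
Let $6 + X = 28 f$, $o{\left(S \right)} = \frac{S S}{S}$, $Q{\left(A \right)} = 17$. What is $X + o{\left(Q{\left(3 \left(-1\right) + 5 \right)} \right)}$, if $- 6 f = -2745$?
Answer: $12821$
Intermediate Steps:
$f = \frac{915}{2}$ ($f = \left(- \frac{1}{6}\right) \left(-2745\right) = \frac{915}{2} \approx 457.5$)
$o{\left(S \right)} = S$ ($o{\left(S \right)} = \frac{S^{2}}{S} = S$)
$X = 12804$ ($X = -6 + 28 \cdot \frac{915}{2} = -6 + 12810 = 12804$)
$X + o{\left(Q{\left(3 \left(-1\right) + 5 \right)} \right)} = 12804 + 17 = 12821$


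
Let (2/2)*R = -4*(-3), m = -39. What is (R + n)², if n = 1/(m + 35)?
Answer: 2209/16 ≈ 138.06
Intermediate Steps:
R = 12 (R = -4*(-3) = 12)
n = -¼ (n = 1/(-39 + 35) = 1/(-4) = -¼ ≈ -0.25000)
(R + n)² = (12 - ¼)² = (47/4)² = 2209/16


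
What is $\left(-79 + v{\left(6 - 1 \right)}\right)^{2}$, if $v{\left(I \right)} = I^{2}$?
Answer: $2916$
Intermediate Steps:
$\left(-79 + v{\left(6 - 1 \right)}\right)^{2} = \left(-79 + \left(6 - 1\right)^{2}\right)^{2} = \left(-79 + 5^{2}\right)^{2} = \left(-79 + 25\right)^{2} = \left(-54\right)^{2} = 2916$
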